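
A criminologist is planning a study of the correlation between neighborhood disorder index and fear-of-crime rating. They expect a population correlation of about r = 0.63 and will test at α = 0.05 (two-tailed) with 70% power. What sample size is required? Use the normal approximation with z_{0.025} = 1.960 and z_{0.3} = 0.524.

Fisher's z: C = ½·ln((1+r)/(1−r)) = ½·ln(4.4054) = 0.7414.
n = ((z_{α/2} + z_β)/C)² + 3.
(1.960 + 0.524) / 0.7414 = 2.484 / 0.7414 = 3.350.
n = 3.350² + 3 = 11.23 + 3 = 14.2.
Round up.

n = 15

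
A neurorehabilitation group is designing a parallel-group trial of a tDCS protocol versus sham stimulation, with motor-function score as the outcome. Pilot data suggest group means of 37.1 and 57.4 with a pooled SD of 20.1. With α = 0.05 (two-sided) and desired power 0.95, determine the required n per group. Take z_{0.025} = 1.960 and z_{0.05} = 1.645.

n = 26 per group

Cohen's d = |M₁ − M₂| / SD_pooled = |37.1 − 57.4| / 20.1 = 20.3 / 20.1 = 1.010.
For two independent groups with equal n: n = 2·((z_{α/2} + z_β) / d)².
z_{α/2} + z_β = 1.960 + 1.645 = 3.605.
n = 2 × (3.605 / 1.010)² = 2 × 3.569² = 2 × 12.74 = 25.5.
Round up to the next whole participant.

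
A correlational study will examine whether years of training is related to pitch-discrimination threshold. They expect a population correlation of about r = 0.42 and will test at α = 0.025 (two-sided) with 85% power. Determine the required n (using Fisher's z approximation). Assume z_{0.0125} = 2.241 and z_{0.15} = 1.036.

n = 57

Fisher's z: C = ½·ln((1+r)/(1−r)) = ½·ln(2.4483) = 0.4477.
n = ((z_{α/2} + z_β)/C)² + 3.
(2.241 + 1.036) / 0.4477 = 3.277 / 0.4477 = 7.320.
n = 7.320² + 3 = 53.58 + 3 = 56.6.
Round up.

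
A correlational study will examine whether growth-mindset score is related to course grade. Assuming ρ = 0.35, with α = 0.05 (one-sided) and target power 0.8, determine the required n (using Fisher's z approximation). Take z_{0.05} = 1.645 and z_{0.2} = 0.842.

n = 50

Fisher's z: C = ½·ln((1+r)/(1−r)) = ½·ln(2.0769) = 0.3654.
n = ((z_{α} + z_β)/C)² + 3.
(1.645 + 0.842) / 0.3654 = 2.487 / 0.3654 = 6.806.
n = 6.806² + 3 = 46.32 + 3 = 49.3.
Round up.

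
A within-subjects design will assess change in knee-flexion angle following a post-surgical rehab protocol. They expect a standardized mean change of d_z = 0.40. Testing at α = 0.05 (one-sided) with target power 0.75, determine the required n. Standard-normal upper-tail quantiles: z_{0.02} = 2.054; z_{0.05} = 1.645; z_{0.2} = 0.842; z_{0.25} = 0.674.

For a paired (one-sample on differences) test: n = ((z_{α} + z_β) / d)².
z_{α} + z_β = 1.645 + 0.674 = 2.319.
n = (2.319 / 0.40)² = 5.797² = 33.61.
Round up.

n = 34 pairs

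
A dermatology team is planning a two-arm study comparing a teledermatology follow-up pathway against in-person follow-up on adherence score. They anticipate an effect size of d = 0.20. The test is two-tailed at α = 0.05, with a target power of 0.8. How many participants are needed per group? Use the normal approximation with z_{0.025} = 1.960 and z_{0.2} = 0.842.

For two independent groups with equal n: n = 2·((z_{α/2} + z_β) / d)².
z_{α/2} + z_β = 1.960 + 0.842 = 2.802.
n = 2 × (2.802 / 0.20)² = 2 × 14.010² = 2 × 196.28 = 392.6.
Round up to the next whole participant.

n = 393 per group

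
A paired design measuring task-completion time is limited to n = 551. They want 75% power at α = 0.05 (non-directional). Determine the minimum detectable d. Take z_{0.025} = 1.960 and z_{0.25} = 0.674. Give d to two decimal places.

d_min ≈ 0.11

For a single sample (or paired design) of n = 551: d_min = (z_{α/2} + z_β)/√n.
z-sum = 1.960 + 0.674 = 2.634.
d_min = 2.634 / √551 = 2.634 / 23.473 = 0.112.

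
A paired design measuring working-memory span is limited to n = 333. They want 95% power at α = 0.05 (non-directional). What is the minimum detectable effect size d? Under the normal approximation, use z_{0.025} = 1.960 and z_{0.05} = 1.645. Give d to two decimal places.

d_min ≈ 0.20

For a single sample (or paired design) of n = 333: d_min = (z_{α/2} + z_β)/√n.
z-sum = 1.960 + 1.645 = 3.605.
d_min = 3.605 / √333 = 3.605 / 18.248 = 0.198.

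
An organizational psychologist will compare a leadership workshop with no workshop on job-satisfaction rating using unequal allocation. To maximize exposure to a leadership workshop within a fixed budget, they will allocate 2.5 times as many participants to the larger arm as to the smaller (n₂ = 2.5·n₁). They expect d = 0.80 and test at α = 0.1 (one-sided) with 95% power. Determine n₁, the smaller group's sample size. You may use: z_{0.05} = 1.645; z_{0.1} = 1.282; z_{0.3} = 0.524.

With allocation ratio k = n₂/n₁ = 2.5, Var(x̄₁−x̄₂) = σ²(1/n₁ + 1/(k·n₁)) = σ²·(k+1)/(k·n₁).
So n₁ = (1 + 1/k)·((z_{α} + z_β)/d)² = 1.400 × (2.927/0.80)².
n₁ = 1.400 × 13.39 = 18.7.
Round up: n₁ = 19, giving n₂ = ⌈2.5 × 19⌉ = ⌈47.5⌉ = 48.

n₁ = 19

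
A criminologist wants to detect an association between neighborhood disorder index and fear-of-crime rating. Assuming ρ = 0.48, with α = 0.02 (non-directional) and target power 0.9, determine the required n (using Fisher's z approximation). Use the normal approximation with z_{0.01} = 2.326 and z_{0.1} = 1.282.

n = 51

Fisher's z: C = ½·ln((1+r)/(1−r)) = ½·ln(2.8462) = 0.5230.
n = ((z_{α/2} + z_β)/C)² + 3.
(2.326 + 1.282) / 0.5230 = 3.608 / 0.5230 = 6.899.
n = 6.899² + 3 = 47.59 + 3 = 50.6.
Round up.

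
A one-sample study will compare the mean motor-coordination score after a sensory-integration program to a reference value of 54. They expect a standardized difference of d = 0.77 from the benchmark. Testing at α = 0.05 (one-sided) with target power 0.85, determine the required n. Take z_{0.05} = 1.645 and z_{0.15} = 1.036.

n = 13

For a one-sample test: n = ((z_{α} + z_β) / d)².
z_{α} + z_β = 1.645 + 1.036 = 2.681.
n = (2.681 / 0.77)² = 3.482² = 12.12.
Round up.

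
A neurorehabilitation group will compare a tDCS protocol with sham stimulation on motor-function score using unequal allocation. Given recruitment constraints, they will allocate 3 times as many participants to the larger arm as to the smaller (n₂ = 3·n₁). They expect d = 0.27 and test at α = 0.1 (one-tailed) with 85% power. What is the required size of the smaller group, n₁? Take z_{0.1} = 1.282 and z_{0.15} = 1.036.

With allocation ratio k = n₂/n₁ = 3, Var(x̄₁−x̄₂) = σ²(1/n₁ + 1/(k·n₁)) = σ²·(k+1)/(k·n₁).
So n₁ = (1 + 1/k)·((z_{α} + z_β)/d)² = 1.333 × (2.318/0.27)².
n₁ = 1.333 × 73.71 = 98.3.
Round up: n₁ = 99, giving n₂ = 3 × 99 = 297.

n₁ = 99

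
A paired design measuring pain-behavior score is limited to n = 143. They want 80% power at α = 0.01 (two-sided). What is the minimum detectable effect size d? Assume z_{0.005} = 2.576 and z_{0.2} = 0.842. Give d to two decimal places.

For a single sample (or paired design) of n = 143: d_min = (z_{α/2} + z_β)/√n.
z-sum = 2.576 + 0.842 = 3.418.
d_min = 3.418 / √143 = 3.418 / 11.958 = 0.286.

d_min ≈ 0.29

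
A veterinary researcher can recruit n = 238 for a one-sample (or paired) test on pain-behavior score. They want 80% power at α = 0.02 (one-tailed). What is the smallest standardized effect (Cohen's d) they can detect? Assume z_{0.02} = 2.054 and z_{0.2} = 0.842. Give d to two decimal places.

For a single sample (or paired design) of n = 238: d_min = (z_{α} + z_β)/√n.
z-sum = 2.054 + 0.842 = 2.896.
d_min = 2.896 / √238 = 2.896 / 15.427 = 0.188.

d_min ≈ 0.19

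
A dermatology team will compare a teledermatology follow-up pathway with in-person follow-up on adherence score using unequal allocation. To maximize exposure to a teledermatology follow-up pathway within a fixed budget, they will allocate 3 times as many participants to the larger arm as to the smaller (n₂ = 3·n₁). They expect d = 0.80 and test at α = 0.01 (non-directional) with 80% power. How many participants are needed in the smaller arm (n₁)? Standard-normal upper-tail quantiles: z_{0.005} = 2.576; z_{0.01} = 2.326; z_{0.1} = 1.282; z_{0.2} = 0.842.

With allocation ratio k = n₂/n₁ = 3, Var(x̄₁−x̄₂) = σ²(1/n₁ + 1/(k·n₁)) = σ²·(k+1)/(k·n₁).
So n₁ = (1 + 1/k)·((z_{α/2} + z_β)/d)² = 1.333 × (3.418/0.80)².
n₁ = 1.333 × 18.25 = 24.3.
Round up: n₁ = 25, giving n₂ = 3 × 25 = 75.

n₁ = 25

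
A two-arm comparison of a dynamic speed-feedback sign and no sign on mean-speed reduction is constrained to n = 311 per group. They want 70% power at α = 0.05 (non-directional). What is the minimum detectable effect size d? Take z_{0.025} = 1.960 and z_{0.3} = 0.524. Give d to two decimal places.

d_min ≈ 0.20

For two independent groups of n = 311 each: d_min = (z_{α/2} + z_β)·√(2/n).
z-sum = 1.960 + 0.524 = 2.484.
d_min = 2.484 × √(2/311) = 2.484 × 0.0802 = 0.199.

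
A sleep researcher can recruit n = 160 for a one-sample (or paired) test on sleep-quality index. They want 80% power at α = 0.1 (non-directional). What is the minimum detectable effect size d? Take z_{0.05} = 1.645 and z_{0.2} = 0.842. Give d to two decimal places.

For a single sample (or paired design) of n = 160: d_min = (z_{α/2} + z_β)/√n.
z-sum = 1.645 + 0.842 = 2.487.
d_min = 2.487 / √160 = 2.487 / 12.649 = 0.197.

d_min ≈ 0.20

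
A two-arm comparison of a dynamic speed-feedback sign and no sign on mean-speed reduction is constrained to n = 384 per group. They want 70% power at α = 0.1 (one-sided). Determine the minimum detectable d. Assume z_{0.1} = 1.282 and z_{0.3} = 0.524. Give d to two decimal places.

d_min ≈ 0.13

For two independent groups of n = 384 each: d_min = (z_{α} + z_β)·√(2/n).
z-sum = 1.282 + 0.524 = 1.806.
d_min = 1.806 × √(2/384) = 1.806 × 0.0722 = 0.130.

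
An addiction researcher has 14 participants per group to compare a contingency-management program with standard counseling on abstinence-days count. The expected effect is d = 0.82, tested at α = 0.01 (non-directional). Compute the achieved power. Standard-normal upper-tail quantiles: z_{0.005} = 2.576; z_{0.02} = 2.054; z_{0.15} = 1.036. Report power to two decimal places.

For two equal groups, power = Φ(d·√(n/2) − z_{α/2}).
d·√(n/2) = 0.82 × √(14/2) = 0.82 × 2.646 = 2.170.
z_β = 2.170 − 2.576 = -0.406.
Power = Φ(-0.406) = 0.342.

power ≈ 0.34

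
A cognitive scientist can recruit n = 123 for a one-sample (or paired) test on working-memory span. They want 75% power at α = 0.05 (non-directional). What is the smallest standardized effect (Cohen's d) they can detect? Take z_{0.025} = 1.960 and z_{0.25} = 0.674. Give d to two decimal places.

For a single sample (or paired design) of n = 123: d_min = (z_{α/2} + z_β)/√n.
z-sum = 1.960 + 0.674 = 2.634.
d_min = 2.634 / √123 = 2.634 / 11.091 = 0.237.

d_min ≈ 0.24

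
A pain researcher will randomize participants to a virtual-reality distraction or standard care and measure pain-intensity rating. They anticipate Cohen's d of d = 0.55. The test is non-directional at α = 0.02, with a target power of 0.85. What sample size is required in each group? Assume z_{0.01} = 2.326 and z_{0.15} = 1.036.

n = 75 per group

For two independent groups with equal n: n = 2·((z_{α/2} + z_β) / d)².
z_{α/2} + z_β = 2.326 + 1.036 = 3.362.
n = 2 × (3.362 / 0.55)² = 2 × 6.113² = 2 × 37.37 = 74.7.
Round up to the next whole participant.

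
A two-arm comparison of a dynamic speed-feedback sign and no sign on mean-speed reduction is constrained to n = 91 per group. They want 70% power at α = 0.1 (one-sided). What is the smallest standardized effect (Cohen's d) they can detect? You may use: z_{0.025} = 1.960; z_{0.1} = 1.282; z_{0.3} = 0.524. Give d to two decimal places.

d_min ≈ 0.27

For two independent groups of n = 91 each: d_min = (z_{α} + z_β)·√(2/n).
z-sum = 1.282 + 0.524 = 1.806.
d_min = 1.806 × √(2/91) = 1.806 × 0.1482 = 0.268.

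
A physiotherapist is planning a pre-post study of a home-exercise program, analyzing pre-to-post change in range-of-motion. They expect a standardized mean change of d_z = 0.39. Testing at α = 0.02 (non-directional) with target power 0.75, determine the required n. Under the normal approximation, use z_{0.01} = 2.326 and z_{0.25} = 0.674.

For a paired (one-sample on differences) test: n = ((z_{α/2} + z_β) / d)².
z_{α/2} + z_β = 2.326 + 0.674 = 3.000.
n = (3.000 / 0.39)² = 7.692² = 59.17.
Round up.

n = 60 pairs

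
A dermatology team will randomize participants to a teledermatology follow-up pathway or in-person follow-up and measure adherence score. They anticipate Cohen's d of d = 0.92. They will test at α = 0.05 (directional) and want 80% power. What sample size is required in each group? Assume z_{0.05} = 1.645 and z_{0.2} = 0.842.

For two independent groups with equal n: n = 2·((z_{α} + z_β) / d)².
z_{α} + z_β = 1.645 + 0.842 = 2.487.
n = 2 × (2.487 / 0.92)² = 2 × 2.703² = 2 × 7.31 = 14.6.
Round up to the next whole participant.

n = 15 per group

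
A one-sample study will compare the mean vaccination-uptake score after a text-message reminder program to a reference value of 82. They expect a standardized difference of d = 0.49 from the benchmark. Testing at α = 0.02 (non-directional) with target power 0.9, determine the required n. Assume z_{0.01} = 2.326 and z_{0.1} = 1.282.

For a one-sample test: n = ((z_{α/2} + z_β) / d)².
z_{α/2} + z_β = 2.326 + 1.282 = 3.608.
n = (3.608 / 0.49)² = 7.363² = 54.22.
Round up.

n = 55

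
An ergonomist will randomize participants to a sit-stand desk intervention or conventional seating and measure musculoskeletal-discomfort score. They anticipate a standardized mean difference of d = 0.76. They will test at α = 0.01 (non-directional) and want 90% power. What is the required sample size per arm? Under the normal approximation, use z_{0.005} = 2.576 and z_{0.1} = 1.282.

n = 52 per group

For two independent groups with equal n: n = 2·((z_{α/2} + z_β) / d)².
z_{α/2} + z_β = 2.576 + 1.282 = 3.858.
n = 2 × (3.858 / 0.76)² = 2 × 5.076² = 2 × 25.77 = 51.5.
Round up to the next whole participant.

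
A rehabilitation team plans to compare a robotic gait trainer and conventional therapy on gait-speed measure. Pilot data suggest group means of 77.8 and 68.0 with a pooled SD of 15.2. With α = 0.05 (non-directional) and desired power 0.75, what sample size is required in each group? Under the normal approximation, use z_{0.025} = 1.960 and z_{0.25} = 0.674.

Cohen's d = |M₁ − M₂| / SD_pooled = |77.8 − 68.0| / 15.2 = 9.8 / 15.2 = 0.645.
For two independent groups with equal n: n = 2·((z_{α/2} + z_β) / d)².
z_{α/2} + z_β = 1.960 + 0.674 = 2.634.
n = 2 × (2.634 / 0.645)² = 2 × 4.084² = 2 × 16.68 = 33.4.
Round up to the next whole participant.

n = 34 per group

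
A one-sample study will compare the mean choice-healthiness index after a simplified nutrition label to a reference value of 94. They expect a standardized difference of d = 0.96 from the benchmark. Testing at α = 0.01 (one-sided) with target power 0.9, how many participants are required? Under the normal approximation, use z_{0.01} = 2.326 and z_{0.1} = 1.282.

n = 15

For a one-sample test: n = ((z_{α} + z_β) / d)².
z_{α} + z_β = 2.326 + 1.282 = 3.608.
n = (3.608 / 0.96)² = 3.758² = 14.13.
Round up.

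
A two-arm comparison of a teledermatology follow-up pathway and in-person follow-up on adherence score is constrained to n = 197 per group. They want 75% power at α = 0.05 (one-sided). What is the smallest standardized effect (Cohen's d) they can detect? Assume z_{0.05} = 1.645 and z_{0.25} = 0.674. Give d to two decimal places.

For two independent groups of n = 197 each: d_min = (z_{α} + z_β)·√(2/n).
z-sum = 1.645 + 0.674 = 2.319.
d_min = 2.319 × √(2/197) = 2.319 × 0.1008 = 0.234.

d_min ≈ 0.23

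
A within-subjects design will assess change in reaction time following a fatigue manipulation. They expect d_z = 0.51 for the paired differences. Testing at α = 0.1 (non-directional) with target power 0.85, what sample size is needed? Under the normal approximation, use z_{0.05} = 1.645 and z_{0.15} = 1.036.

n = 28 pairs

For a paired (one-sample on differences) test: n = ((z_{α/2} + z_β) / d)².
z_{α/2} + z_β = 1.645 + 1.036 = 2.681.
n = (2.681 / 0.51)² = 5.257² = 27.63.
Round up.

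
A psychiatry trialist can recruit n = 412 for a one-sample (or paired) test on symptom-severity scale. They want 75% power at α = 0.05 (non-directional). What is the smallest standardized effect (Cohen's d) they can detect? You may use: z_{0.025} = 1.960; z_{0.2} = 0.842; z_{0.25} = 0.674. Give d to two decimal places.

For a single sample (or paired design) of n = 412: d_min = (z_{α/2} + z_β)/√n.
z-sum = 1.960 + 0.674 = 2.634.
d_min = 2.634 / √412 = 2.634 / 20.298 = 0.130.

d_min ≈ 0.13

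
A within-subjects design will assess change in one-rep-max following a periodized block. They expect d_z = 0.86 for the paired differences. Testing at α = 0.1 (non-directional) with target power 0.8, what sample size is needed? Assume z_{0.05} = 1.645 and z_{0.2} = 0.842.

For a paired (one-sample on differences) test: n = ((z_{α/2} + z_β) / d)².
z_{α/2} + z_β = 1.645 + 0.842 = 2.487.
n = (2.487 / 0.86)² = 2.892² = 8.36.
Round up.

n = 9 pairs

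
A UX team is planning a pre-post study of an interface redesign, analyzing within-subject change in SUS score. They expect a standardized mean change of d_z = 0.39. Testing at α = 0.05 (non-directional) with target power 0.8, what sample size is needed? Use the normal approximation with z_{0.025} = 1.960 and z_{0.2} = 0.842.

For a paired (one-sample on differences) test: n = ((z_{α/2} + z_β) / d)².
z_{α/2} + z_β = 1.960 + 0.842 = 2.802.
n = (2.802 / 0.39)² = 7.185² = 51.62.
Round up.

n = 52 pairs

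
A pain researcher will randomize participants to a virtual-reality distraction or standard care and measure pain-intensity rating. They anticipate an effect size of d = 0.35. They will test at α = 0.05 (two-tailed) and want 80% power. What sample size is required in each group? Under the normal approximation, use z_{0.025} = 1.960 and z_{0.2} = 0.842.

For two independent groups with equal n: n = 2·((z_{α/2} + z_β) / d)².
z_{α/2} + z_β = 1.960 + 0.842 = 2.802.
n = 2 × (2.802 / 0.35)² = 2 × 8.006² = 2 × 64.09 = 128.2.
Round up to the next whole participant.

n = 129 per group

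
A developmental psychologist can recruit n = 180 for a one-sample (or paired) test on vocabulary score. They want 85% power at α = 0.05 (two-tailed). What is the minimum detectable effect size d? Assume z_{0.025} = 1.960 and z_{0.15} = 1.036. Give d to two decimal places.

d_min ≈ 0.22

For a single sample (or paired design) of n = 180: d_min = (z_{α/2} + z_β)/√n.
z-sum = 1.960 + 1.036 = 2.996.
d_min = 2.996 / √180 = 2.996 / 13.416 = 0.223.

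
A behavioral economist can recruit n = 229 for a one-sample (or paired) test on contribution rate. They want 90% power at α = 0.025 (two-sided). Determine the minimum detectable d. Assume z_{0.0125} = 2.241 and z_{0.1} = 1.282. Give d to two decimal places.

For a single sample (or paired design) of n = 229: d_min = (z_{α/2} + z_β)/√n.
z-sum = 2.241 + 1.282 = 3.523.
d_min = 3.523 / √229 = 3.523 / 15.133 = 0.233.

d_min ≈ 0.23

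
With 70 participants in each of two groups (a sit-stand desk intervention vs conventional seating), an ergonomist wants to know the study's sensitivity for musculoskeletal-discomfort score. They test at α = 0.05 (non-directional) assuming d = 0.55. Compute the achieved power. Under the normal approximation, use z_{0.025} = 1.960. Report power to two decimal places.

power ≈ 0.90

For two equal groups, power = Φ(d·√(n/2) − z_{α/2}).
d·√(n/2) = 0.55 × √(70/2) = 0.55 × 5.916 = 3.254.
z_β = 3.254 − 1.960 = 1.294.
Power = Φ(1.294) = 0.902.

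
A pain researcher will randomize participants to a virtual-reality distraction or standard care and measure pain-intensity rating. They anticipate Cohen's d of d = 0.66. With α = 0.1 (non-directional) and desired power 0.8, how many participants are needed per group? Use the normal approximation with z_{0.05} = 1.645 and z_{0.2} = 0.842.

n = 29 per group

For two independent groups with equal n: n = 2·((z_{α/2} + z_β) / d)².
z_{α/2} + z_β = 1.645 + 0.842 = 2.487.
n = 2 × (2.487 / 0.66)² = 2 × 3.768² = 2 × 14.20 = 28.4.
Round up to the next whole participant.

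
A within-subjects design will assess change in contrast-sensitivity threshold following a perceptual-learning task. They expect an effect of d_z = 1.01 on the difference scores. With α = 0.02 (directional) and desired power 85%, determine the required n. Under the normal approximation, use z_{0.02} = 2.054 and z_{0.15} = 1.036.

For a paired (one-sample on differences) test: n = ((z_{α} + z_β) / d)².
z_{α} + z_β = 2.054 + 1.036 = 3.090.
n = (3.090 / 1.01)² = 3.059² = 9.36.
Round up.

n = 10 pairs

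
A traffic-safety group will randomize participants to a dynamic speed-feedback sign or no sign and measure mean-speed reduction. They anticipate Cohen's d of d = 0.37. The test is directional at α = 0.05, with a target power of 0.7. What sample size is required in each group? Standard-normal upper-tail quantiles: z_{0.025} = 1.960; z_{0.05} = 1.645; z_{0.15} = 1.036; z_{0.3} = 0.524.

For two independent groups with equal n: n = 2·((z_{α} + z_β) / d)².
z_{α} + z_β = 1.645 + 0.524 = 2.169.
n = 2 × (2.169 / 0.37)² = 2 × 5.862² = 2 × 34.36 = 68.7.
Round up to the next whole participant.

n = 69 per group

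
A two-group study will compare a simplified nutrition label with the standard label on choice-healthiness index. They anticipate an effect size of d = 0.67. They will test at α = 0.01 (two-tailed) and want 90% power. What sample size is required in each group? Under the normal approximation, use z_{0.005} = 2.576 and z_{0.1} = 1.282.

For two independent groups with equal n: n = 2·((z_{α/2} + z_β) / d)².
z_{α/2} + z_β = 2.576 + 1.282 = 3.858.
n = 2 × (3.858 / 0.67)² = 2 × 5.758² = 2 × 33.16 = 66.3.
Round up to the next whole participant.

n = 67 per group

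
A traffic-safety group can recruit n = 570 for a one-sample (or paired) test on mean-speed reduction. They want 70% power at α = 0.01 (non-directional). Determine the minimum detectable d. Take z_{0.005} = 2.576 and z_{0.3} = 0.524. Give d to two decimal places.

d_min ≈ 0.13

For a single sample (or paired design) of n = 570: d_min = (z_{α/2} + z_β)/√n.
z-sum = 2.576 + 0.524 = 3.100.
d_min = 3.100 / √570 = 3.100 / 23.875 = 0.130.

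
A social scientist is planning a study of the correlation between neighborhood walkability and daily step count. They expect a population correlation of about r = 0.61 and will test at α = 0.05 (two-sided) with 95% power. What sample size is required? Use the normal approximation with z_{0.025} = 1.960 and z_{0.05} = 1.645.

Fisher's z: C = ½·ln((1+r)/(1−r)) = ½·ln(4.1282) = 0.7089.
n = ((z_{α/2} + z_β)/C)² + 3.
(1.960 + 1.645) / 0.7089 = 3.605 / 0.7089 = 5.085.
n = 5.085² + 3 = 25.86 + 3 = 28.9.
Round up.

n = 29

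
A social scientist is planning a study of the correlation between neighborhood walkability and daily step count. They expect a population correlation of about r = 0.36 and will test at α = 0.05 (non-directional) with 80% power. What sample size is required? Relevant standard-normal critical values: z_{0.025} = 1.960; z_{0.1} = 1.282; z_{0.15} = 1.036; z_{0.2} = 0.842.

n = 59

Fisher's z: C = ½·ln((1+r)/(1−r)) = ½·ln(2.1250) = 0.3769.
n = ((z_{α/2} + z_β)/C)² + 3.
(1.960 + 0.842) / 0.3769 = 2.802 / 0.3769 = 7.434.
n = 7.434² + 3 = 55.27 + 3 = 58.3.
Round up.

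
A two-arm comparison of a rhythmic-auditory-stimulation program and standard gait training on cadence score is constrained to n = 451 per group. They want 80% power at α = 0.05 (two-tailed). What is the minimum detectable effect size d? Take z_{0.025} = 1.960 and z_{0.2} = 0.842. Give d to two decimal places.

For two independent groups of n = 451 each: d_min = (z_{α/2} + z_β)·√(2/n).
z-sum = 1.960 + 0.842 = 2.802.
d_min = 2.802 × √(2/451) = 2.802 × 0.0666 = 0.187.

d_min ≈ 0.19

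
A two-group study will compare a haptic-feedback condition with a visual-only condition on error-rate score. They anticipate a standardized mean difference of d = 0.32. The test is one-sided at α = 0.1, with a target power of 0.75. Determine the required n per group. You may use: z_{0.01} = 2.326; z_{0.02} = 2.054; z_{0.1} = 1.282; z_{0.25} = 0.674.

For two independent groups with equal n: n = 2·((z_{α} + z_β) / d)².
z_{α} + z_β = 1.282 + 0.674 = 1.956.
n = 2 × (1.956 / 0.32)² = 2 × 6.112² = 2 × 37.36 = 74.7.
Round up to the next whole participant.

n = 75 per group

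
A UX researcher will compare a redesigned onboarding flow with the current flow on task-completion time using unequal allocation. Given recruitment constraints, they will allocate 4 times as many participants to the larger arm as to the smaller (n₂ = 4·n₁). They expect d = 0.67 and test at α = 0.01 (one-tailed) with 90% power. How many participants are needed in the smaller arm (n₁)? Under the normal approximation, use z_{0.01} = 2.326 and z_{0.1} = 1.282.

n₁ = 37

With allocation ratio k = n₂/n₁ = 4, Var(x̄₁−x̄₂) = σ²(1/n₁ + 1/(k·n₁)) = σ²·(k+1)/(k·n₁).
So n₁ = (1 + 1/k)·((z_{α} + z_β)/d)² = 1.250 × (3.608/0.67)².
n₁ = 1.250 × 29.00 = 36.2.
Round up: n₁ = 37, giving n₂ = 4 × 37 = 148.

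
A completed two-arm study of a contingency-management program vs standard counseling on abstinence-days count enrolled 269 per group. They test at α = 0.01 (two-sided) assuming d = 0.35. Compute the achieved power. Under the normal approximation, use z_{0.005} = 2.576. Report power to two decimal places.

power ≈ 0.93

For two equal groups, power = Φ(d·√(n/2) − z_{α/2}).
d·√(n/2) = 0.35 × √(269/2) = 0.35 × 11.597 = 4.059.
z_β = 4.059 − 2.576 = 1.483.
Power = Φ(1.483) = 0.931.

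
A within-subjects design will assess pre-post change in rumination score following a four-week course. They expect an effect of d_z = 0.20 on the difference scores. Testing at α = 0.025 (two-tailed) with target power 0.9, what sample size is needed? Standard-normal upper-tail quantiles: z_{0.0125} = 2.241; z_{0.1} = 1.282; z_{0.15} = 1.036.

n = 311 pairs

For a paired (one-sample on differences) test: n = ((z_{α/2} + z_β) / d)².
z_{α/2} + z_β = 2.241 + 1.282 = 3.523.
n = (3.523 / 0.20)² = 17.615² = 310.29.
Round up.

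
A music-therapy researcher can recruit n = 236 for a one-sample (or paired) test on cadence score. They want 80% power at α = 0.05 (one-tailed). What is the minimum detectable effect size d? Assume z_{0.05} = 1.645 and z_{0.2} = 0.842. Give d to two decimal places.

d_min ≈ 0.16

For a single sample (or paired design) of n = 236: d_min = (z_{α} + z_β)/√n.
z-sum = 1.645 + 0.842 = 2.487.
d_min = 2.487 / √236 = 2.487 / 15.362 = 0.162.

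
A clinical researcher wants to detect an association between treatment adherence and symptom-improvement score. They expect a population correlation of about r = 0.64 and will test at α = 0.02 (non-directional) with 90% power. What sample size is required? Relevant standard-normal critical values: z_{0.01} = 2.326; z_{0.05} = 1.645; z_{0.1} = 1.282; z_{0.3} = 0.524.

n = 26

Fisher's z: C = ½·ln((1+r)/(1−r)) = ½·ln(4.5556) = 0.7582.
n = ((z_{α/2} + z_β)/C)² + 3.
(2.326 + 1.282) / 0.7582 = 3.608 / 0.7582 = 4.759.
n = 4.759² + 3 = 22.64 + 3 = 25.6.
Round up.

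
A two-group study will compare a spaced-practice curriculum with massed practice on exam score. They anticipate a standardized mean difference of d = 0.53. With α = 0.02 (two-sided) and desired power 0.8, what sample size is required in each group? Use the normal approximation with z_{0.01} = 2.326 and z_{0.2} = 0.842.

n = 72 per group

For two independent groups with equal n: n = 2·((z_{α/2} + z_β) / d)².
z_{α/2} + z_β = 2.326 + 0.842 = 3.168.
n = 2 × (3.168 / 0.53)² = 2 × 5.977² = 2 × 35.73 = 71.5.
Round up to the next whole participant.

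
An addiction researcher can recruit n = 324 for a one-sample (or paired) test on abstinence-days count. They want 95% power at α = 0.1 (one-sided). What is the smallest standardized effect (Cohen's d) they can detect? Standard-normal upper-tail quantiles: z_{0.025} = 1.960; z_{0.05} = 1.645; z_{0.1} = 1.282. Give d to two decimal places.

d_min ≈ 0.16

For a single sample (or paired design) of n = 324: d_min = (z_{α} + z_β)/√n.
z-sum = 1.282 + 1.645 = 2.927.
d_min = 2.927 / √324 = 2.927 / 18.000 = 0.163.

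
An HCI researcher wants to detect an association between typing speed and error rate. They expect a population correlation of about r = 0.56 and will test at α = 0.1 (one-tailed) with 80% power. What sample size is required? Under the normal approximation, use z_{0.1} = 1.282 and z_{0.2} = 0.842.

Fisher's z: C = ½·ln((1+r)/(1−r)) = ½·ln(3.5455) = 0.6328.
n = ((z_{α} + z_β)/C)² + 3.
(1.282 + 0.842) / 0.6328 = 2.124 / 0.6328 = 3.357.
n = 3.357² + 3 = 11.27 + 3 = 14.3.
Round up.

n = 15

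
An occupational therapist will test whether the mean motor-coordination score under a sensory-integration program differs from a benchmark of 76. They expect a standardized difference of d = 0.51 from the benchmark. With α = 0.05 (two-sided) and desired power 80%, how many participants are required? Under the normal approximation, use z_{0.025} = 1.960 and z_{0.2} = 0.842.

n = 31

For a one-sample test: n = ((z_{α/2} + z_β) / d)².
z_{α/2} + z_β = 1.960 + 0.842 = 2.802.
n = (2.802 / 0.51)² = 5.494² = 30.19.
Round up.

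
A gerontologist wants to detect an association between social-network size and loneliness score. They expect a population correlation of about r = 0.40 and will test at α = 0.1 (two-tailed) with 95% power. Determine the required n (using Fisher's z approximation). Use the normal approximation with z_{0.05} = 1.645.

n = 64

Fisher's z: C = ½·ln((1+r)/(1−r)) = ½·ln(2.3333) = 0.4236.
n = ((z_{α/2} + z_β)/C)² + 3.
(1.645 + 1.645) / 0.4236 = 3.290 / 0.4236 = 7.767.
n = 7.767² + 3 = 60.32 + 3 = 63.3.
Round up.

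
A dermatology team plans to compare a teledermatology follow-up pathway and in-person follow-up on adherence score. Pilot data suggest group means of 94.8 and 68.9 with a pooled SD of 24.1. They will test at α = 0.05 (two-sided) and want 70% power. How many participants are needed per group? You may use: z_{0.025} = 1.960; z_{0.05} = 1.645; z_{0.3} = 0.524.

n = 11 per group

Cohen's d = |M₁ − M₂| / SD_pooled = |94.8 − 68.9| / 24.1 = 25.9 / 24.1 = 1.075.
For two independent groups with equal n: n = 2·((z_{α/2} + z_β) / d)².
z_{α/2} + z_β = 1.960 + 0.524 = 2.484.
n = 2 × (2.484 / 1.075)² = 2 × 2.311² = 2 × 5.34 = 10.7.
Round up to the next whole participant.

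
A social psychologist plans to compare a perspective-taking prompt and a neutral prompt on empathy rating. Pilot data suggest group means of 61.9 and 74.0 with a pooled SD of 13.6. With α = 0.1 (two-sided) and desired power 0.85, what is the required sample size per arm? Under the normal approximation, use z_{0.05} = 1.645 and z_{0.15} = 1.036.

Cohen's d = |M₁ − M₂| / SD_pooled = |61.9 − 74.0| / 13.6 = 12.1 / 13.6 = 0.890.
For two independent groups with equal n: n = 2·((z_{α/2} + z_β) / d)².
z_{α/2} + z_β = 1.645 + 1.036 = 2.681.
n = 2 × (2.681 / 0.890)² = 2 × 3.012² = 2 × 9.07 = 18.1.
Round up to the next whole participant.

n = 19 per group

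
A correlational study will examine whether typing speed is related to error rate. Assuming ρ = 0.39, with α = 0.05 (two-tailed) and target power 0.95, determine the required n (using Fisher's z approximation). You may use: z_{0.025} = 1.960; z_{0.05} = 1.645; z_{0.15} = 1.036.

n = 80

Fisher's z: C = ½·ln((1+r)/(1−r)) = ½·ln(2.2787) = 0.4118.
n = ((z_{α/2} + z_β)/C)² + 3.
(1.960 + 1.645) / 0.4118 = 3.605 / 0.4118 = 8.754.
n = 8.754² + 3 = 76.64 + 3 = 79.6.
Round up.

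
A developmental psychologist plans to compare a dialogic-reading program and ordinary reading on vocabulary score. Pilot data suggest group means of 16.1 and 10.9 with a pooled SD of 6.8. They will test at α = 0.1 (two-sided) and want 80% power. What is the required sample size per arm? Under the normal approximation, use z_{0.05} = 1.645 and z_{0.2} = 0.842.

n = 22 per group

Cohen's d = |M₁ − M₂| / SD_pooled = |16.1 − 10.9| / 6.8 = 5.2 / 6.8 = 0.765.
For two independent groups with equal n: n = 2·((z_{α/2} + z_β) / d)².
z_{α/2} + z_β = 1.645 + 0.842 = 2.487.
n = 2 × (2.487 / 0.765)² = 2 × 3.251² = 2 × 10.57 = 21.1.
Round up to the next whole participant.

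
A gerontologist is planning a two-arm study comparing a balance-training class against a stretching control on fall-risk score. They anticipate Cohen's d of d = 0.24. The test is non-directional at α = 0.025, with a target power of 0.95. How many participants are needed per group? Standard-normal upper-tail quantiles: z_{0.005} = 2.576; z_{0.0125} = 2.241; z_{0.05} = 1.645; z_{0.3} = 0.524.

For two independent groups with equal n: n = 2·((z_{α/2} + z_β) / d)².
z_{α/2} + z_β = 2.241 + 1.645 = 3.886.
n = 2 × (3.886 / 0.24)² = 2 × 16.192² = 2 × 262.17 = 524.3.
Round up to the next whole participant.

n = 525 per group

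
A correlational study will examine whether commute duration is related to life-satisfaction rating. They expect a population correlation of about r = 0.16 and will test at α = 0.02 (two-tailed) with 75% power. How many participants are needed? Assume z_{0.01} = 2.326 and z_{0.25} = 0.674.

Fisher's z: C = ½·ln((1+r)/(1−r)) = ½·ln(1.3810) = 0.1614.
n = ((z_{α/2} + z_β)/C)² + 3.
(2.326 + 0.674) / 0.1614 = 3.000 / 0.1614 = 18.587.
n = 18.587² + 3 = 345.49 + 3 = 348.5.
Round up.

n = 349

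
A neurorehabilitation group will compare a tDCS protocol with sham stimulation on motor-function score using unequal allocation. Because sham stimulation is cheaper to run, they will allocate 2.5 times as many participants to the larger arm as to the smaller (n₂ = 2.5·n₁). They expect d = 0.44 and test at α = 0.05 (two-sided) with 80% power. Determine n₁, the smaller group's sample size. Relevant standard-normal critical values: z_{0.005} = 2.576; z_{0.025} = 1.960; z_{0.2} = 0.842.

n₁ = 57

With allocation ratio k = n₂/n₁ = 2.5, Var(x̄₁−x̄₂) = σ²(1/n₁ + 1/(k·n₁)) = σ²·(k+1)/(k·n₁).
So n₁ = (1 + 1/k)·((z_{α/2} + z_β)/d)² = 1.400 × (2.802/0.44)².
n₁ = 1.400 × 40.55 = 56.8.
Round up: n₁ = 57, giving n₂ = ⌈2.5 × 57⌉ = ⌈142.5⌉ = 143.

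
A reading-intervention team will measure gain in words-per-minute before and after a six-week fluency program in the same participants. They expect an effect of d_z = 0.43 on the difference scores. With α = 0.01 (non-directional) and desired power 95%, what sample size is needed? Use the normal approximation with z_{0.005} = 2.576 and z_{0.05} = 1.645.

n = 97 pairs

For a paired (one-sample on differences) test: n = ((z_{α/2} + z_β) / d)².
z_{α/2} + z_β = 2.576 + 1.645 = 4.221.
n = (4.221 / 0.43)² = 9.816² = 96.36.
Round up.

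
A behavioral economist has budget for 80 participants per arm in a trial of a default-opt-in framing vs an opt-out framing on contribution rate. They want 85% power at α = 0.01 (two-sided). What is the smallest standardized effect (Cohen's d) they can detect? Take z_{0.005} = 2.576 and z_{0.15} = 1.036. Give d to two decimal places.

For two independent groups of n = 80 each: d_min = (z_{α/2} + z_β)·√(2/n).
z-sum = 2.576 + 1.036 = 3.612.
d_min = 3.612 × √(2/80) = 3.612 × 0.1581 = 0.571.

d_min ≈ 0.57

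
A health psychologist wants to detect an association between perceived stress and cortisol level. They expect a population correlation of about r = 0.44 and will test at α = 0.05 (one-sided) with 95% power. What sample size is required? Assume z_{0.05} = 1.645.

Fisher's z: C = ½·ln((1+r)/(1−r)) = ½·ln(2.5714) = 0.4722.
n = ((z_{α} + z_β)/C)² + 3.
(1.645 + 1.645) / 0.4722 = 3.290 / 0.4722 = 6.967.
n = 6.967² + 3 = 48.54 + 3 = 51.5.
Round up.

n = 52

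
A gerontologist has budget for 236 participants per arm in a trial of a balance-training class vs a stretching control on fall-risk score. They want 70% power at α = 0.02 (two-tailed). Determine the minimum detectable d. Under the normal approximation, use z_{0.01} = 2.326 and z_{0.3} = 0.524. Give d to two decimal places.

For two independent groups of n = 236 each: d_min = (z_{α/2} + z_β)·√(2/n).
z-sum = 2.326 + 0.524 = 2.850.
d_min = 2.850 × √(2/236) = 2.850 × 0.0921 = 0.262.

d_min ≈ 0.26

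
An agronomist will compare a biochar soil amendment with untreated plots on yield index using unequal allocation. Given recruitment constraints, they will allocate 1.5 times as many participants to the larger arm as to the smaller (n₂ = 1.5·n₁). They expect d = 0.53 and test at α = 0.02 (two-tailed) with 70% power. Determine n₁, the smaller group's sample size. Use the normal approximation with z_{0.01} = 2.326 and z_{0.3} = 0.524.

n₁ = 49

With allocation ratio k = n₂/n₁ = 1.5, Var(x̄₁−x̄₂) = σ²(1/n₁ + 1/(k·n₁)) = σ²·(k+1)/(k·n₁).
So n₁ = (1 + 1/k)·((z_{α/2} + z_β)/d)² = 1.667 × (2.850/0.53)².
n₁ = 1.667 × 28.92 = 48.2.
Round up: n₁ = 49, giving n₂ = ⌈1.5 × 49⌉ = ⌈73.5⌉ = 74.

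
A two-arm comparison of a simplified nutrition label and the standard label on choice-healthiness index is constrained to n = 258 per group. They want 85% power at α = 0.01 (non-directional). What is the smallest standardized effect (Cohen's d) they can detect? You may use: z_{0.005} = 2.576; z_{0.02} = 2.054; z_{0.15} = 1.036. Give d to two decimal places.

For two independent groups of n = 258 each: d_min = (z_{α/2} + z_β)·√(2/n).
z-sum = 2.576 + 1.036 = 3.612.
d_min = 3.612 × √(2/258) = 3.612 × 0.0880 = 0.318.

d_min ≈ 0.32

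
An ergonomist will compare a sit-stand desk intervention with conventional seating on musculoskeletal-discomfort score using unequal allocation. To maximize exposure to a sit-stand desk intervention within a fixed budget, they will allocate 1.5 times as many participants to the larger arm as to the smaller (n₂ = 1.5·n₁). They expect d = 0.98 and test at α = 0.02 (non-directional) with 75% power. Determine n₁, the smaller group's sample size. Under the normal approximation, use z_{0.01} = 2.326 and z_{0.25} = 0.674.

With allocation ratio k = n₂/n₁ = 1.5, Var(x̄₁−x̄₂) = σ²(1/n₁ + 1/(k·n₁)) = σ²·(k+1)/(k·n₁).
So n₁ = (1 + 1/k)·((z_{α/2} + z_β)/d)² = 1.667 × (3.000/0.98)².
n₁ = 1.667 × 9.37 = 15.6.
Round up: n₁ = 16, giving n₂ = 1.5 × 16 = 24.

n₁ = 16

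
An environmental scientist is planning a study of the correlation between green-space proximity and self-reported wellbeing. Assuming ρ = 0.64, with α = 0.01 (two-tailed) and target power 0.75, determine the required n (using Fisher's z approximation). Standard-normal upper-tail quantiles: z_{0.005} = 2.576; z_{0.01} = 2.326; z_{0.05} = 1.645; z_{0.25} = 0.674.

n = 22

Fisher's z: C = ½·ln((1+r)/(1−r)) = ½·ln(4.5556) = 0.7582.
n = ((z_{α/2} + z_β)/C)² + 3.
(2.576 + 0.674) / 0.7582 = 3.250 / 0.7582 = 4.286.
n = 4.286² + 3 = 18.37 + 3 = 21.4.
Round up.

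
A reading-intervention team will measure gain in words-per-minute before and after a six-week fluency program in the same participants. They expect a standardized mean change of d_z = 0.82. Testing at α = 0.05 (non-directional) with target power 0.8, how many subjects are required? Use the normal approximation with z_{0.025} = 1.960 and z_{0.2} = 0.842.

For a paired (one-sample on differences) test: n = ((z_{α/2} + z_β) / d)².
z_{α/2} + z_β = 1.960 + 0.842 = 2.802.
n = (2.802 / 0.82)² = 3.417² = 11.68.
Round up.

n = 12 pairs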